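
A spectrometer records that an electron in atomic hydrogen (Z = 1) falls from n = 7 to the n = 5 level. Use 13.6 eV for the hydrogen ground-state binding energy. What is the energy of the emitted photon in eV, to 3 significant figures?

0.266 eV

E_7 = −13.60/49 = −0.2776 eV and E_5 = −13.60/25 = −0.5440 eV.
The photon energy is |E_7 − E_5| = 0.266 eV.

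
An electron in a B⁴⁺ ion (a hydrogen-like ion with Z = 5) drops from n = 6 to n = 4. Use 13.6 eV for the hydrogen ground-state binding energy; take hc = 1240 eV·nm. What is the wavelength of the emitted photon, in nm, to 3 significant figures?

105 nm

For Z = 5 the level energies scale as Z², so the effective Rydberg energy is 13.6 × 25 = 340.0 eV.
ΔE = 340.0 × (1/4² − 1/6²) = 340.0 × 0.03472 = 11.81 eV.
λ = hc/ΔE = 1240 / 11.81 = 105 nm.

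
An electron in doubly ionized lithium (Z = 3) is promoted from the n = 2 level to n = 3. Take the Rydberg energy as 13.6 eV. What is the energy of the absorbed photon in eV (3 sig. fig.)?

The Bohr energies scale as Z², so for Z = 3: E_n = −122.4/n² eV.
E_3 = −122.4/9 = −13.60 eV and E_2 = −122.4/4 = −30.60 eV.
The photon energy is |E_3 − E_2| = 17.0 eV.

17.0 eV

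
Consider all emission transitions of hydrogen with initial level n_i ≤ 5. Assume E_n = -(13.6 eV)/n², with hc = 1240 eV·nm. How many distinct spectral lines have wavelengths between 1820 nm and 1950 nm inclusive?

1

Enumerate all n_i → n_f pairs with 1 ≤ n_f < n_i ≤ 5 and compute λ = 1240 / [13.6·1·(1/n_f² − 1/n_i²)].
Lines falling in [1820, 1950] nm: 4→3 (1876 nm).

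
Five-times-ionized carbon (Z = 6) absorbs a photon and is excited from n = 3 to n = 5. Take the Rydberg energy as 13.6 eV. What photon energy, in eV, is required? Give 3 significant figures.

The Bohr energies scale as Z², so for Z = 6: E_n = −489.6/n² eV.
E_5 = −489.6/25 = −19.58 eV and E_3 = −489.6/9 = −54.40 eV.
The photon energy is |E_5 − E_3| = 34.8 eV.

34.8 eV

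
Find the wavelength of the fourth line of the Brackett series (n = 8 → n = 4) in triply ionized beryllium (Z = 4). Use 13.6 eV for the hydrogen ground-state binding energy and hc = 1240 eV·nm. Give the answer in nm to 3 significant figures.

122 nm

The Brackett series terminates on n_f = 4; the fourth line has n_i = 4+4 = 8.
ΔE = 217.6 × (1/4² − 1/8²) = 10.20 eV.
λ = 1240 / 10.20 = 122 nm.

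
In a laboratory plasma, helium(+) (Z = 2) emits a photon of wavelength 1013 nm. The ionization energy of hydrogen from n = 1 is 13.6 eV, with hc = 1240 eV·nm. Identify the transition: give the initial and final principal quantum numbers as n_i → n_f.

The photon energy is ΔE = hc/λ = 1240 / 1013 = 1.224 eV.
With Z = 2, ΔE = 54.40 × (1/n_f² − 1/n_i²), so 1/n_f² − 1/n_i² = 0.02250.
Trying n_f = 4 gives 1/n_i² = 0.04000, i.e. n_i ≈ 5; this pair matches.

n_i = 5, n_f = 4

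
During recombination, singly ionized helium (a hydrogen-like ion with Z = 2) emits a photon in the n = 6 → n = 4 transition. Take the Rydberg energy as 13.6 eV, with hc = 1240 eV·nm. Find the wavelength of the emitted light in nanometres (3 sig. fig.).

656 nm

For Z = 2 the level energies scale as Z², so the effective Rydberg energy is 13.6 × 4 = 54.40 eV.
ΔE = 54.40 × (1/4² − 1/6²) = 54.40 × 0.03472 = 1.889 eV.
λ = hc/ΔE = 1240 / 1.889 = 656 nm.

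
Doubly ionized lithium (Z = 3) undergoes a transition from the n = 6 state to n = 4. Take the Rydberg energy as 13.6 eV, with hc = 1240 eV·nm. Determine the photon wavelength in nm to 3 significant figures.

For Z = 3 the level energies scale as Z², so the effective Rydberg energy is 13.6 × 9 = 122.4 eV.
ΔE = 122.4 × (1/4² − 1/6²) = 122.4 × 0.03472 = 4.250 eV.
λ = hc/ΔE = 1240 / 4.250 = 292 nm.

292 nm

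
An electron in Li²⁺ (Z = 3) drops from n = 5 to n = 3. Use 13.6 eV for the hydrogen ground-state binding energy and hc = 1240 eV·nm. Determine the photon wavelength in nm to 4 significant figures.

142.5 nm

For Z = 3 the level energies scale as Z², so the effective Rydberg energy is 13.6 × 9 = 122.4 eV.
ΔE = 122.4 × (1/3² − 1/5²) = 122.4 × 0.07111 = 8.704 eV.
λ = hc/ΔE = 1240 / 8.704 = 142.5 nm.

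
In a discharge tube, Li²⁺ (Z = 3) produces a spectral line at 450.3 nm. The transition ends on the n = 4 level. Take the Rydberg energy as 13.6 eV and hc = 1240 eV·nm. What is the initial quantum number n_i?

n_i = 5

The photon energy is ΔE = hc/λ = 1240 / 450.3 = 2.754 eV.
With Z = 3, ΔE = 122.4 × (1/n_f² − 1/n_i²), so 1/n_f² − 1/n_i² = 0.02250.
With n_f = 4: 1/n_i² = 1/16 − 0.02250 = 0.04000, so n_i ≈ 5.00.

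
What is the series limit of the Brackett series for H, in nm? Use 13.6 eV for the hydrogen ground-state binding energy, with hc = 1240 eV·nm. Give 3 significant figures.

1460 nm

The Brackett series has lower level n_f = 4; the series limit corresponds to n_i → ∞.
ΔE_max = 13.6 × 1 / 4² = 0.8500 eV.
λ_min = 1240 / 0.8500 = 1460 nm.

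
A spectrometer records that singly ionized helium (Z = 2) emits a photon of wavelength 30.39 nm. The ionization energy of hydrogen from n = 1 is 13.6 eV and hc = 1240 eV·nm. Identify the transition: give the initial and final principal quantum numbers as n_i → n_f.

n_i = 2, n_f = 1

The photon energy is ΔE = hc/λ = 1240 / 30.39 = 40.80 eV.
With Z = 2, ΔE = 54.40 × (1/n_f² − 1/n_i²), so 1/n_f² − 1/n_i² = 0.7501.
Trying n_f = 1 gives 1/n_i² = 0.2499, i.e. n_i ≈ 2; this pair matches.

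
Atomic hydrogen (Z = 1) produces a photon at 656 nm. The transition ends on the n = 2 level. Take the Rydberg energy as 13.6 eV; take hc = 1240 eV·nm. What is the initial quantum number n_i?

n_i = 3

The photon energy is ΔE = hc/λ = 1240 / 656 = 1.890 eV.
With Z = 1, ΔE = 13.60 × (1/n_f² − 1/n_i²), so 1/n_f² − 1/n_i² = 0.1390.
With n_f = 2: 1/n_i² = 1/4 − 0.1390 = 0.1110, so n_i ≈ 3.00.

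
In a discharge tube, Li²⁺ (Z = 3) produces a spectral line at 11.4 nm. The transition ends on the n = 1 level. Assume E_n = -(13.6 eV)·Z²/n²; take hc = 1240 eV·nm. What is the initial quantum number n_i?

n_i = 3

The photon energy is ΔE = hc/λ = 1240 / 11.4 = 108.8 eV.
With Z = 3, ΔE = 122.4 × (1/n_f² − 1/n_i²), so 1/n_f² − 1/n_i² = 0.8887.
With n_f = 1: 1/n_i² = 1/1 − 0.8887 = 0.1113, so n_i ≈ 3.00.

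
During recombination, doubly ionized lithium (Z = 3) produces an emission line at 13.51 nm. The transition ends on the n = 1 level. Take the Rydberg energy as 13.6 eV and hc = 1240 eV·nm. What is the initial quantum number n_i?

The photon energy is ΔE = hc/λ = 1240 / 13.51 = 91.78 eV.
With Z = 3, ΔE = 122.4 × (1/n_f² − 1/n_i²), so 1/n_f² − 1/n_i² = 0.7499.
With n_f = 1: 1/n_i² = 1/1 − 0.7499 = 0.2501, so n_i ≈ 2.00.

n_i = 2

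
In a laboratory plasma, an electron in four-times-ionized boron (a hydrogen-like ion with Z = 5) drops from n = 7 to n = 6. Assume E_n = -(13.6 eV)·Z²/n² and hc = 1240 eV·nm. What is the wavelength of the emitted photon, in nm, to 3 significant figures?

For Z = 5 the level energies scale as Z², so the effective Rydberg energy is 13.6 × 25 = 340.0 eV.
ΔE = 340.0 × (1/6² − 1/7²) = 340.0 × 0.007370 = 2.506 eV.
λ = hc/ΔE = 1240 / 2.506 = 495 nm.

495 nm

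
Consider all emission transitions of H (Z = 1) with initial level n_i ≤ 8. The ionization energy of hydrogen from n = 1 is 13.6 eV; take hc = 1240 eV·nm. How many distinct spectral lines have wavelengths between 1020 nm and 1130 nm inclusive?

1

Enumerate all n_i → n_f pairs with 1 ≤ n_f < n_i ≤ 8 and compute λ = 1240 / [13.6·1·(1/n_f² − 1/n_i²)].
Lines falling in [1020, 1130] nm: 6→3 (1094 nm).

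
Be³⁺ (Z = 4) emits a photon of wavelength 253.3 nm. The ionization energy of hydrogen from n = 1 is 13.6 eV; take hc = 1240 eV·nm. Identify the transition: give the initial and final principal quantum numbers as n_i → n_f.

The photon energy is ΔE = hc/λ = 1240 / 253.3 = 4.895 eV.
With Z = 4, ΔE = 217.6 × (1/n_f² − 1/n_i²), so 1/n_f² − 1/n_i² = 0.02250.
Trying n_f = 4 gives 1/n_i² = 0.04000, i.e. n_i ≈ 5; this pair matches.

n_i = 5, n_f = 4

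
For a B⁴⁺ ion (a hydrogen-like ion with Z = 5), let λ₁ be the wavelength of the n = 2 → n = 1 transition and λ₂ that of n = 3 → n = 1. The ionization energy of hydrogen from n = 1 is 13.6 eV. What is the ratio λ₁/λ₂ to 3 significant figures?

λ ∝ 1/ΔE ∝ 1/(1/n_f² − 1/n_i²), and the Z² and hc factors cancel in the ratio.
λ₁/λ₂ = (1/1² − 1/3²)/(1/1² − 1/2²) = 0.8889/0.7500 = 1.19.

1.19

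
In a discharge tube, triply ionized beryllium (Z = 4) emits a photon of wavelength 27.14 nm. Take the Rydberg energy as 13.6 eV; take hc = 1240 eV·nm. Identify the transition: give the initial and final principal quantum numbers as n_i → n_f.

The photon energy is ΔE = hc/λ = 1240 / 27.14 = 45.69 eV.
With Z = 4, ΔE = 217.6 × (1/n_f² − 1/n_i²), so 1/n_f² − 1/n_i² = 0.2100.
Trying n_f = 2 gives 1/n_i² = 0.04003, i.e. n_i ≈ 5; this pair matches.

n_i = 5, n_f = 2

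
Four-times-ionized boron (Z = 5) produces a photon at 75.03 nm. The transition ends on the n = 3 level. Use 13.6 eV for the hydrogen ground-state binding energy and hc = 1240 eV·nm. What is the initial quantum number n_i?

n_i = 4

The photon energy is ΔE = hc/λ = 1240 / 75.03 = 16.53 eV.
With Z = 5, ΔE = 340.0 × (1/n_f² − 1/n_i²), so 1/n_f² − 1/n_i² = 0.04861.
With n_f = 3: 1/n_i² = 1/9 − 0.04861 = 0.06250, so n_i ≈ 4.00.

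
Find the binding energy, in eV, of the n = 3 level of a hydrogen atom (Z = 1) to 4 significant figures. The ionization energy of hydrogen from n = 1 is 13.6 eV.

1.511 eV

E_3 = −13.60/9 = −1.511 eV, so ionization (to E = 0) requires 1.511 eV.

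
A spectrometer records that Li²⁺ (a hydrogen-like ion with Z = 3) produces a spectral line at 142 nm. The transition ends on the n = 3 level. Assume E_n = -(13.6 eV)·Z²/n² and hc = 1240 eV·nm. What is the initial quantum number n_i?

The photon energy is ΔE = hc/λ = 1240 / 142 = 8.732 eV.
With Z = 3, ΔE = 122.4 × (1/n_f² − 1/n_i²), so 1/n_f² − 1/n_i² = 0.07134.
With n_f = 3: 1/n_i² = 1/9 − 0.07134 = 0.03977, so n_i ≈ 5.01.

n_i = 5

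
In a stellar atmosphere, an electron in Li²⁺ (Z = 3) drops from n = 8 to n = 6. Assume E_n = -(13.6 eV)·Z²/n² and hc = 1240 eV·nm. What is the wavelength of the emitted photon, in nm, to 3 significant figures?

834 nm

For Z = 3 the level energies scale as Z², so the effective Rydberg energy is 13.6 × 9 = 122.4 eV.
ΔE = 122.4 × (1/6² − 1/8²) = 122.4 × 0.01215 = 1.488 eV.
λ = hc/ΔE = 1240 / 1.488 = 834 nm.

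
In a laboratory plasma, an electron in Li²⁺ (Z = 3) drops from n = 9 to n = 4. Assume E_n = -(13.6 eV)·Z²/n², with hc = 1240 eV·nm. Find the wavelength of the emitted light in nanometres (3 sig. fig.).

For Z = 3 the level energies scale as Z², so the effective Rydberg energy is 13.6 × 9 = 122.4 eV.
ΔE = 122.4 × (1/4² − 1/9²) = 122.4 × 0.05015 = 6.139 eV.
λ = hc/ΔE = 1240 / 6.139 = 202 nm.

202 nm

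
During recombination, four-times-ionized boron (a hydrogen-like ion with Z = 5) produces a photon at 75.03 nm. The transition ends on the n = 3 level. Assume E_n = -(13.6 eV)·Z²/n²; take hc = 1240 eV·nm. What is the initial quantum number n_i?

n_i = 4

The photon energy is ΔE = hc/λ = 1240 / 75.03 = 16.53 eV.
With Z = 5, ΔE = 340.0 × (1/n_f² − 1/n_i²), so 1/n_f² − 1/n_i² = 0.04861.
With n_f = 3: 1/n_i² = 1/9 − 0.04861 = 0.06250, so n_i ≈ 4.00.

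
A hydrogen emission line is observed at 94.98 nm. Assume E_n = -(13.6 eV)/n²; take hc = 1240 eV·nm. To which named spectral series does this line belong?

Lyman

ΔE = 1240/94.98 = 13.06 eV.
This matches 13.6 × (1/1² − 1/5²), so n_f = 1: the Lyman series.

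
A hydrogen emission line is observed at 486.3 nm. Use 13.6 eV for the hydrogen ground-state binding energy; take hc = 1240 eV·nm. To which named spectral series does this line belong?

Balmer

ΔE = 1240/486.3 = 2.550 eV.
This matches 13.6 × (1/2² − 1/4²), so n_f = 2: the Balmer series.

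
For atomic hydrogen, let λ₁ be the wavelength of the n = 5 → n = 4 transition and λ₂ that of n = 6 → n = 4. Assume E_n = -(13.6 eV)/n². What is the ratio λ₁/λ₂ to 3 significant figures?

λ ∝ 1/ΔE ∝ 1/(1/n_f² − 1/n_i²), and the Z² and hc factors cancel in the ratio.
λ₁/λ₂ = (1/4² − 1/6²)/(1/4² − 1/5²) = 0.03472/0.02250 = 1.54.

1.54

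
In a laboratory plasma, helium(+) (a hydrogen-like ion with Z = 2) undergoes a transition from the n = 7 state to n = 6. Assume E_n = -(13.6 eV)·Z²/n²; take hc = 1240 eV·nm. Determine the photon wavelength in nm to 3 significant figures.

For Z = 2 the level energies scale as Z², so the effective Rydberg energy is 13.6 × 4 = 54.40 eV.
ΔE = 54.40 × (1/6² − 1/7²) = 54.40 × 0.007370 = 0.4009 eV.
λ = hc/ΔE = 1240 / 0.4009 = 3090 nm.

3090 nm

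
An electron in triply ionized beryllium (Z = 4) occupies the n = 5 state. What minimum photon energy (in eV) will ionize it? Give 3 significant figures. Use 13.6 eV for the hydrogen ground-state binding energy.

E_n = −13.6 Z²/n² = −217.6/n² eV for Z = 4.
E_5 = −217.6/25 = −8.70 eV, so ionization (to E = 0) requires 8.70 eV.

8.70 eV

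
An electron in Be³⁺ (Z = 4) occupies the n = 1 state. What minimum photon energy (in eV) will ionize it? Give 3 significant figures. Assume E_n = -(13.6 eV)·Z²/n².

E_n = −13.6 Z²/n² = −217.6/n² eV for Z = 4.
E_1 = −217.6/1 = −218 eV, so ionization (to E = 0) requires 218 eV.

218 eV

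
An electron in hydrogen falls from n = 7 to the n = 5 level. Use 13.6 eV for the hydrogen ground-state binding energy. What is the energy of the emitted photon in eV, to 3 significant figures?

E_7 = −13.60/49 = −0.2776 eV and E_5 = −13.60/25 = −0.5440 eV.
The photon energy is |E_7 − E_5| = 0.266 eV.

0.266 eV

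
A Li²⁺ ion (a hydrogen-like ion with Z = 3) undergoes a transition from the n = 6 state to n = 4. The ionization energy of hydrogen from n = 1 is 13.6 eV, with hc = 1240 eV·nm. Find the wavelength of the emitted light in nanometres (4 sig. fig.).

291.8 nm

For Z = 3 the level energies scale as Z², so the effective Rydberg energy is 13.6 × 9 = 122.4 eV.
ΔE = 122.4 × (1/4² − 1/6²) = 122.4 × 0.03472 = 4.250 eV.
λ = hc/ΔE = 1240 / 4.250 = 291.8 nm.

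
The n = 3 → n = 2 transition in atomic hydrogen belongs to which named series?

Balmer

The series is set by the lower level: n_f = 2 is the Balmer series.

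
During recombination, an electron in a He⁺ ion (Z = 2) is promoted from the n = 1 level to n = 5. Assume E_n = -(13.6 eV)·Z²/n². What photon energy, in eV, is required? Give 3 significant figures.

52.2 eV

The Bohr energies scale as Z², so for Z = 2: E_n = −54.40/n² eV.
E_5 = −54.40/25 = −2.176 eV and E_1 = −54.40/1 = −54.40 eV.
The photon energy is |E_5 − E_1| = 52.2 eV.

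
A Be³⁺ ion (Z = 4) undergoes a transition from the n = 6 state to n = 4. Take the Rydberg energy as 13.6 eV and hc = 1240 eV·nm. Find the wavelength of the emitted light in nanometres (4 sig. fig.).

For Z = 4 the level energies scale as Z², so the effective Rydberg energy is 13.6 × 16 = 217.6 eV.
ΔE = 217.6 × (1/4² − 1/6²) = 217.6 × 0.03472 = 7.556 eV.
λ = hc/ΔE = 1240 / 7.556 = 164.1 nm.

164.1 nm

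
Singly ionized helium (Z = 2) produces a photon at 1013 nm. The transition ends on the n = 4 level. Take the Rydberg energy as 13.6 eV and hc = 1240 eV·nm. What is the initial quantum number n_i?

n_i = 5

The photon energy is ΔE = hc/λ = 1240 / 1013 = 1.224 eV.
With Z = 2, ΔE = 54.40 × (1/n_f² − 1/n_i²), so 1/n_f² − 1/n_i² = 0.02250.
With n_f = 4: 1/n_i² = 1/16 − 0.02250 = 0.04000, so n_i ≈ 5.00.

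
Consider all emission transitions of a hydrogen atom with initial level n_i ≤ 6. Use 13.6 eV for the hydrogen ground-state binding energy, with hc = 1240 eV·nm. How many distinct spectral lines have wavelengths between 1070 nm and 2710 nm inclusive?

Enumerate all n_i → n_f pairs with 1 ≤ n_f < n_i ≤ 6 and compute λ = 1240 / [13.6·1·(1/n_f² − 1/n_i²)].
Lines falling in [1070, 2710] nm: 6→3 (1094 nm), 5→3 (1282 nm), 4→3 (1876 nm), 6→4 (2626 nm).

4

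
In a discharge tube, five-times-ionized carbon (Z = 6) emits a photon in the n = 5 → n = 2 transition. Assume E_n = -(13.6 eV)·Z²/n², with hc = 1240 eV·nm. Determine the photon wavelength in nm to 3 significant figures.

12.1 nm

For Z = 6 the level energies scale as Z², so the effective Rydberg energy is 13.6 × 36 = 489.6 eV.
ΔE = 489.6 × (1/2² − 1/5²) = 489.6 × 0.2100 = 102.8 eV.
λ = hc/ΔE = 1240 / 102.8 = 12.1 nm.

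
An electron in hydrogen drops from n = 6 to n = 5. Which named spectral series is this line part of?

Pfund

The series is set by the lower level: n_f = 5 is the Pfund series.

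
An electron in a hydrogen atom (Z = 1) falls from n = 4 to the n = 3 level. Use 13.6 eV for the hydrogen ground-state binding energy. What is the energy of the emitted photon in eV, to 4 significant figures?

E_4 = −13.60/16 = −0.8500 eV and E_3 = −13.60/9 = −1.511 eV.
The photon energy is |E_4 − E_3| = 0.6611 eV.

0.6611 eV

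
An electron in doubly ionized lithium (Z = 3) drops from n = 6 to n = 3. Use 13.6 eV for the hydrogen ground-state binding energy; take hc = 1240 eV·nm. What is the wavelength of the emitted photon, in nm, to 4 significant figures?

121.6 nm

For Z = 3 the level energies scale as Z², so the effective Rydberg energy is 13.6 × 9 = 122.4 eV.
ΔE = 122.4 × (1/3² − 1/6²) = 122.4 × 0.08333 = 10.20 eV.
λ = hc/ΔE = 1240 / 10.20 = 121.6 nm.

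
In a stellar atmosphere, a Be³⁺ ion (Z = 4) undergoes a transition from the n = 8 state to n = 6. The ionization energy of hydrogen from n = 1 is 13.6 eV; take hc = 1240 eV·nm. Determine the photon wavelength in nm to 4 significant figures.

For Z = 4 the level energies scale as Z², so the effective Rydberg energy is 13.6 × 16 = 217.6 eV.
ΔE = 217.6 × (1/6² − 1/8²) = 217.6 × 0.01215 = 2.644 eV.
λ = hc/ΔE = 1240 / 2.644 = 468.9 nm.

468.9 nm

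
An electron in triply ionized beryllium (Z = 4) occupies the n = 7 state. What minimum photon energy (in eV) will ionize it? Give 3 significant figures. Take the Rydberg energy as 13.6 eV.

E_n = −13.6 Z²/n² = −217.6/n² eV for Z = 4.
E_7 = −217.6/49 = −4.44 eV, so ionization (to E = 0) requires 4.44 eV.

4.44 eV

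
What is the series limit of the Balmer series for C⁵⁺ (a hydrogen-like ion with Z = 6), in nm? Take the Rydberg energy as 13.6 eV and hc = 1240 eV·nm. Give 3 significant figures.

The Balmer series has lower level n_f = 2; the series limit corresponds to n_i → ∞.
ΔE_max = 13.6 × 36 / 2² = 122.4 eV.
λ_min = 1240 / 122.4 = 10.1 nm.

10.1 nm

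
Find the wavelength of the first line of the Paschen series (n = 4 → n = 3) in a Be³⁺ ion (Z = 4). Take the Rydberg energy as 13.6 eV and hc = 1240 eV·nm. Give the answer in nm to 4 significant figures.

The Paschen series terminates on n_f = 3; the first line has n_i = 3+1 = 4.
ΔE = 217.6 × (1/3² − 1/4²) = 10.58 eV.
λ = 1240 / 10.58 = 117.2 nm.

117.2 nm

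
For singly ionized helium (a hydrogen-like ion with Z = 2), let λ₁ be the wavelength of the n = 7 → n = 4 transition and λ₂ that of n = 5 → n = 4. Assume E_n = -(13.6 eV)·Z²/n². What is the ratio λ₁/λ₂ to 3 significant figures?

λ ∝ 1/ΔE ∝ 1/(1/n_f² − 1/n_i²), and the Z² and hc factors cancel in the ratio.
λ₁/λ₂ = (1/4² − 1/5²)/(1/4² − 1/7²) = 0.02250/0.04209 = 0.535.

0.535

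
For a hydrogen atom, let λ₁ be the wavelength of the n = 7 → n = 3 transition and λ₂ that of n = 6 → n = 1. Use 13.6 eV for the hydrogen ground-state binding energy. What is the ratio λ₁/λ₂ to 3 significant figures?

λ ∝ 1/ΔE ∝ 1/(1/n_f² − 1/n_i²), and the Z² and hc factors cancel in the ratio.
λ₁/λ₂ = (1/1² − 1/6²)/(1/3² − 1/7²) = 0.9722/0.09070 = 10.7.

10.7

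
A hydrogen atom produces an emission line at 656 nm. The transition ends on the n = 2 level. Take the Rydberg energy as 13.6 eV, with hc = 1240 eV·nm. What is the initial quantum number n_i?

n_i = 3

The photon energy is ΔE = hc/λ = 1240 / 656 = 1.890 eV.
With Z = 1, ΔE = 13.60 × (1/n_f² − 1/n_i²), so 1/n_f² − 1/n_i² = 0.1390.
With n_f = 2: 1/n_i² = 1/4 − 0.1390 = 0.1110, so n_i ≈ 3.00.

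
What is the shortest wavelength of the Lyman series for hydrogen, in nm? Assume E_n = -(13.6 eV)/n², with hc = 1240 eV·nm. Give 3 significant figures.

91.2 nm

The Lyman series has lower level n_f = 1; the series limit corresponds to n_i → ∞.
ΔE_max = 13.6 × 1 / 1² = 13.60 eV.
λ_min = 1240 / 13.60 = 91.2 nm.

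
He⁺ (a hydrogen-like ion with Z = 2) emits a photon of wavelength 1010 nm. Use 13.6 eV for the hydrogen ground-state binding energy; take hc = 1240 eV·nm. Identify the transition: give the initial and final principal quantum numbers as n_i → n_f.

n_i = 5, n_f = 4

The photon energy is ΔE = hc/λ = 1240 / 1010 = 1.228 eV.
With Z = 2, ΔE = 54.40 × (1/n_f² − 1/n_i²), so 1/n_f² − 1/n_i² = 0.02257.
Trying n_f = 4 gives 1/n_i² = 0.03993, i.e. n_i ≈ 5; this pair matches.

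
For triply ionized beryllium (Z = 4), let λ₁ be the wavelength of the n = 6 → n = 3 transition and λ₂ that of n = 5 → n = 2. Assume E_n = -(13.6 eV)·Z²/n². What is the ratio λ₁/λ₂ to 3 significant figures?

2.52

λ ∝ 1/ΔE ∝ 1/(1/n_f² − 1/n_i²), and the Z² and hc factors cancel in the ratio.
λ₁/λ₂ = (1/2² − 1/5²)/(1/3² − 1/6²) = 0.2100/0.08333 = 2.52.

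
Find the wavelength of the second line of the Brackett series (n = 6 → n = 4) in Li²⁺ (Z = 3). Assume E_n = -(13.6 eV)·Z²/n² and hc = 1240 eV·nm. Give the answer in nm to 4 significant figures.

291.8 nm

The Brackett series terminates on n_f = 4; the second line has n_i = 4+2 = 6.
ΔE = 122.4 × (1/4² − 1/6²) = 4.250 eV.
λ = 1240 / 4.250 = 291.8 nm.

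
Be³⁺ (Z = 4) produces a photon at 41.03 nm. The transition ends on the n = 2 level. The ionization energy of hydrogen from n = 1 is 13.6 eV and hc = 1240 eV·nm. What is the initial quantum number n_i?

n_i = 3

The photon energy is ΔE = hc/λ = 1240 / 41.03 = 30.22 eV.
With Z = 4, ΔE = 217.6 × (1/n_f² − 1/n_i²), so 1/n_f² − 1/n_i² = 0.1389.
With n_f = 2: 1/n_i² = 1/4 − 0.1389 = 0.1111, so n_i ≈ 3.00.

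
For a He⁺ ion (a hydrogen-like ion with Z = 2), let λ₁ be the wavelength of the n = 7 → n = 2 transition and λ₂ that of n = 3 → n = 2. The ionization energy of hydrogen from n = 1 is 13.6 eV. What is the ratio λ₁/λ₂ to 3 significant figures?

λ ∝ 1/ΔE ∝ 1/(1/n_f² − 1/n_i²), and the Z² and hc factors cancel in the ratio.
λ₁/λ₂ = (1/2² − 1/3²)/(1/2² − 1/7²) = 0.1389/0.2296 = 0.605.

0.605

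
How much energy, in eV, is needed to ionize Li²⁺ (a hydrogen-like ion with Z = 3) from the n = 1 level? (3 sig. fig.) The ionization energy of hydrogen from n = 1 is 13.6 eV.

122 eV

E_n = −13.6 Z²/n² = −122.4/n² eV for Z = 3.
E_1 = −122.4/1 = −122 eV, so ionization (to E = 0) requires 122 eV.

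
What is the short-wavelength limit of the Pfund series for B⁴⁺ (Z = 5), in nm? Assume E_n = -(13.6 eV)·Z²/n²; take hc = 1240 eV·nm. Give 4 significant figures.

91.18 nm

The Pfund series has lower level n_f = 5; the series limit corresponds to n_i → ∞.
ΔE_max = 13.6 × 25 / 5² = 13.60 eV.
λ_min = 1240 / 13.60 = 91.18 nm.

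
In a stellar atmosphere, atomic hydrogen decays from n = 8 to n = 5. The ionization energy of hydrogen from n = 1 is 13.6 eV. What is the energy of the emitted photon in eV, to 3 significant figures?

0.332 eV

E_8 = −13.60/64 = −0.2125 eV and E_5 = −13.60/25 = −0.5440 eV.
The photon energy is |E_8 − E_5| = 0.332 eV.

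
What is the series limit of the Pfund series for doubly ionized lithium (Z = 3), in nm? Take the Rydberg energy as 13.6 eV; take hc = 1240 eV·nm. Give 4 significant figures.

The Pfund series has lower level n_f = 5; the series limit corresponds to n_i → ∞.
ΔE_max = 13.6 × 9 / 5² = 4.896 eV.
λ_min = 1240 / 4.896 = 253.3 nm.

253.3 nm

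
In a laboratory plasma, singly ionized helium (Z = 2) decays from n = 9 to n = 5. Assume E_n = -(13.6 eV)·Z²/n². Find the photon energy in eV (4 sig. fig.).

The Bohr energies scale as Z², so for Z = 2: E_n = −54.40/n² eV.
E_9 = −54.40/81 = −0.6716 eV and E_5 = −54.40/25 = −2.176 eV.
The photon energy is |E_9 − E_5| = 1.504 eV.

1.504 eV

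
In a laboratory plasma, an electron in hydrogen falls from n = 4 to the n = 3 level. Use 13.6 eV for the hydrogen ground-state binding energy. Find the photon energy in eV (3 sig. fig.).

E_4 = −13.60/16 = −0.8500 eV and E_3 = −13.60/9 = −1.511 eV.
The photon energy is |E_4 − E_3| = 0.661 eV.

0.661 eV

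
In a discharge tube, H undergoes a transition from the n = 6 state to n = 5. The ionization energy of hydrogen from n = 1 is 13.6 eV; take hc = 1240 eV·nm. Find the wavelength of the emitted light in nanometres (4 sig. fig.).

7460 nm

ΔE = 13.60 × (1/5² − 1/6²) = 13.60 × 0.01222 = 0.1662 eV.
λ = hc/ΔE = 1240 / 0.1662 = 7460 nm.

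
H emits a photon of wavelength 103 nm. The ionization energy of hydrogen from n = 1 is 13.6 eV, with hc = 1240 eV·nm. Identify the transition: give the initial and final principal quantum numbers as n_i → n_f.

n_i = 3, n_f = 1

The photon energy is ΔE = hc/λ = 1240 / 103 = 12.04 eV.
With Z = 1, ΔE = 13.60 × (1/n_f² − 1/n_i²), so 1/n_f² − 1/n_i² = 0.8852.
Trying n_f = 1 gives 1/n_i² = 0.1148, i.e. n_i ≈ 3; this pair matches.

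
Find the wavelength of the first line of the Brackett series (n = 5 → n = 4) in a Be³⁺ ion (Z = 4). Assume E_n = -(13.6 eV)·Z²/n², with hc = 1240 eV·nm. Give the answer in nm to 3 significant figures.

253 nm

The Brackett series terminates on n_f = 4; the first line has n_i = 4+1 = 5.
ΔE = 217.6 × (1/4² − 1/5²) = 4.896 eV.
λ = 1240 / 4.896 = 253 nm.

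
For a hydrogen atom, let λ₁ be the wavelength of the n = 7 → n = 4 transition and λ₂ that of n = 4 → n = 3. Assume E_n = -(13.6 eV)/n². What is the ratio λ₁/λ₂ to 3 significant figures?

λ ∝ 1/ΔE ∝ 1/(1/n_f² − 1/n_i²), and the Z² and hc factors cancel in the ratio.
λ₁/λ₂ = (1/3² − 1/4²)/(1/4² − 1/7²) = 0.04861/0.04209 = 1.15.

1.15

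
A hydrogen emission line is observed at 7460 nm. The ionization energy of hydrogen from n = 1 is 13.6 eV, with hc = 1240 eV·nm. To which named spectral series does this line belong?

Pfund

ΔE = 1240/7460 = 0.1662 eV.
This matches 13.6 × (1/5² − 1/6²), so n_f = 5: the Pfund series.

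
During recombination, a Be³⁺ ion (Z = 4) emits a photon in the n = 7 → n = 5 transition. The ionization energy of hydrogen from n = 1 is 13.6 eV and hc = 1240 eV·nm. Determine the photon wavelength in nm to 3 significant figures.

For Z = 4 the level energies scale as Z², so the effective Rydberg energy is 13.6 × 16 = 217.6 eV.
ΔE = 217.6 × (1/5² − 1/7²) = 217.6 × 0.01959 = 4.263 eV.
λ = hc/ΔE = 1240 / 4.263 = 291 nm.

291 nm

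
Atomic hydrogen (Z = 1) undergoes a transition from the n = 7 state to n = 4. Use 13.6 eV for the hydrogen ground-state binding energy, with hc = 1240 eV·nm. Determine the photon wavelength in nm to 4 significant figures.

2166 nm

ΔE = 13.60 × (1/4² − 1/7²) = 13.60 × 0.04209 = 0.5724 eV.
λ = hc/ΔE = 1240 / 0.5724 = 2166 nm.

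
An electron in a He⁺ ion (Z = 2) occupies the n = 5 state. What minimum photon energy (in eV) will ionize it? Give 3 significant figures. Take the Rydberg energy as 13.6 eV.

E_n = −13.6 Z²/n² = −54.40/n² eV for Z = 2.
E_5 = −54.40/25 = −2.18 eV, so ionization (to E = 0) requires 2.18 eV.

2.18 eV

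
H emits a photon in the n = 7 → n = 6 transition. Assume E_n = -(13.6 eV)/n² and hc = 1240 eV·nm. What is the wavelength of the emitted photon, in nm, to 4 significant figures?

ΔE = 13.60 × (1/6² − 1/7²) = 13.60 × 0.007370 = 0.1002 eV.
λ = hc/ΔE = 1240 / 0.1002 = 12370 nm.

12370 nm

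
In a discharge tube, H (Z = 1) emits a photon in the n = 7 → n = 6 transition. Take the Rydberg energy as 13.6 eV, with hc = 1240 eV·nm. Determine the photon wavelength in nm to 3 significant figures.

ΔE = 13.60 × (1/6² − 1/7²) = 13.60 × 0.007370 = 0.1002 eV.
λ = hc/ΔE = 1240 / 0.1002 = 12400 nm.

12400 nm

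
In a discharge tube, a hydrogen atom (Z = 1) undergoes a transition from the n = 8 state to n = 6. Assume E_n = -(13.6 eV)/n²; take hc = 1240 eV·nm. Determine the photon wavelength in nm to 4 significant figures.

7503 nm

ΔE = 13.60 × (1/6² − 1/8²) = 13.60 × 0.01215 = 0.1653 eV.
λ = hc/ΔE = 1240 / 0.1653 = 7503 nm.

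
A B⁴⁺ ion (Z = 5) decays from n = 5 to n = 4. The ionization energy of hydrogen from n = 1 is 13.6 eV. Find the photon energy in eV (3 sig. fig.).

The Bohr energies scale as Z², so for Z = 5: E_n = −340.0/n² eV.
E_5 = −340.0/25 = −13.60 eV and E_4 = −340.0/16 = −21.25 eV.
The photon energy is |E_5 − E_4| = 7.65 eV.

7.65 eV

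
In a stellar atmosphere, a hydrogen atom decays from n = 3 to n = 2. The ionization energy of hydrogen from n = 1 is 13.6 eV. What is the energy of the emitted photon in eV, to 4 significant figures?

1.889 eV

E_3 = −13.60/9 = −1.511 eV and E_2 = −13.60/4 = −3.400 eV.
The photon energy is |E_3 − E_2| = 1.889 eV.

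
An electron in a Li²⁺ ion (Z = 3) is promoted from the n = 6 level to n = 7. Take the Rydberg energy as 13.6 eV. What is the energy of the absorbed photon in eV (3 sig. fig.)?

The Bohr energies scale as Z², so for Z = 3: E_n = −122.4/n² eV.
E_7 = −122.4/49 = −2.498 eV and E_6 = −122.4/36 = −3.400 eV.
The photon energy is |E_7 − E_6| = 0.902 eV.

0.902 eV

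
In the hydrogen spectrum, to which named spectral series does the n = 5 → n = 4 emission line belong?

The series is set by the lower level: n_f = 4 is the Brackett series.

Brackett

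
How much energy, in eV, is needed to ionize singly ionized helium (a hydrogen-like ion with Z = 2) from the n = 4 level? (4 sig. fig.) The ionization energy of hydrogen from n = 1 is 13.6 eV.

E_n = −13.6 Z²/n² = −54.40/n² eV for Z = 2.
E_4 = −54.40/16 = −3.400 eV, so ionization (to E = 0) requires 3.400 eV.

3.400 eV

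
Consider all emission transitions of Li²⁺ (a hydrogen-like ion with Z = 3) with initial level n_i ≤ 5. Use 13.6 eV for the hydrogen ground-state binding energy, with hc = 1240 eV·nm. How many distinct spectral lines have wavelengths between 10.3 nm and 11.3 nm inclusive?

Enumerate all n_i → n_f pairs with 1 ≤ n_f < n_i ≤ 5 and compute λ = 1240 / [13.6·9·(1/n_f² − 1/n_i²)].
Lines falling in [10.3, 11.3] nm: 5→1 (10.55 nm), 4→1 (10.81 nm).

2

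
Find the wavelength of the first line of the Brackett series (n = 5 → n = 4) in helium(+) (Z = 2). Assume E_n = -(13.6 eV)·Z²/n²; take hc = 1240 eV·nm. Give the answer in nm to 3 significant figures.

1010 nm

The Brackett series terminates on n_f = 4; the first line has n_i = 4+1 = 5.
ΔE = 54.40 × (1/4² − 1/5²) = 1.224 eV.
λ = 1240 / 1.224 = 1010 nm.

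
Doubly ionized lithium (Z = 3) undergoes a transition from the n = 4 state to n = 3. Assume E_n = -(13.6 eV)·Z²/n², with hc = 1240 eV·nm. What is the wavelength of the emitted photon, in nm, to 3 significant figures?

For Z = 3 the level energies scale as Z², so the effective Rydberg energy is 13.6 × 9 = 122.4 eV.
ΔE = 122.4 × (1/3² − 1/4²) = 122.4 × 0.04861 = 5.950 eV.
λ = hc/ΔE = 1240 / 5.950 = 208 nm.

208 nm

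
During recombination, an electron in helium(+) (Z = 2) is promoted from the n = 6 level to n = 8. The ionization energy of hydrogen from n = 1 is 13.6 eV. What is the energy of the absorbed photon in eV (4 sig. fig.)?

The Bohr energies scale as Z², so for Z = 2: E_n = −54.40/n² eV.
E_8 = −54.40/64 = −0.8500 eV and E_6 = −54.40/36 = −1.511 eV.
The photon energy is |E_8 − E_6| = 0.6611 eV.

0.6611 eV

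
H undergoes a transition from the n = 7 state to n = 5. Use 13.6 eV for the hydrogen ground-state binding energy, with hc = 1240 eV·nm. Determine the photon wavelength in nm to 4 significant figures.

4654 nm

ΔE = 13.60 × (1/5² − 1/7²) = 13.60 × 0.01959 = 0.2664 eV.
λ = hc/ΔE = 1240 / 0.2664 = 4654 nm.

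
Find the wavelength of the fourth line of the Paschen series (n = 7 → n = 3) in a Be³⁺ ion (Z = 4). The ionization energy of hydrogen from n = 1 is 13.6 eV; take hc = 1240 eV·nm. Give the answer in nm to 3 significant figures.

The Paschen series terminates on n_f = 3; the fourth line has n_i = 3+4 = 7.
ΔE = 217.6 × (1/3² − 1/7²) = 19.74 eV.
λ = 1240 / 19.74 = 62.8 nm.

62.8 nm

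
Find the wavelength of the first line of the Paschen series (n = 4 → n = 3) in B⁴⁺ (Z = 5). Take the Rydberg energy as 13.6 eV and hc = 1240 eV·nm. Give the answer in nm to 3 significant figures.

The Paschen series terminates on n_f = 3; the first line has n_i = 3+1 = 4.
ΔE = 340.0 × (1/3² − 1/4²) = 16.53 eV.
λ = 1240 / 16.53 = 75.0 nm.

75.0 nm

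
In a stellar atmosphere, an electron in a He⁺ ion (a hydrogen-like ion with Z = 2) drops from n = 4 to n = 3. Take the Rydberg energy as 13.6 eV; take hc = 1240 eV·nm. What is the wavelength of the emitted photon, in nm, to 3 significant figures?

469 nm

For Z = 2 the level energies scale as Z², so the effective Rydberg energy is 13.6 × 4 = 54.40 eV.
ΔE = 54.40 × (1/3² − 1/4²) = 54.40 × 0.04861 = 2.644 eV.
λ = hc/ΔE = 1240 / 2.644 = 469 nm.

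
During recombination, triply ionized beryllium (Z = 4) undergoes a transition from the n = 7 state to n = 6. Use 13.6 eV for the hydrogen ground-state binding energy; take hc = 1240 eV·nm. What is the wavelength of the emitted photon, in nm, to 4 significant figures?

For Z = 4 the level energies scale as Z², so the effective Rydberg energy is 13.6 × 16 = 217.6 eV.
ΔE = 217.6 × (1/6² − 1/7²) = 217.6 × 0.007370 = 1.604 eV.
λ = hc/ΔE = 1240 / 1.604 = 773.2 nm.

773.2 nm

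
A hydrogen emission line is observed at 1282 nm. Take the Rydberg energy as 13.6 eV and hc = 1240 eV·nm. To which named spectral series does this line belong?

ΔE = 1240/1282 = 0.9672 eV.
This matches 13.6 × (1/3² − 1/5²), so n_f = 3: the Paschen series.

Paschen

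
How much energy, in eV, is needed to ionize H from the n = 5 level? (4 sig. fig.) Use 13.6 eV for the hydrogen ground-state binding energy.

E_5 = −13.60/25 = −0.5440 eV, so ionization (to E = 0) requires 0.5440 eV.

0.5440 eV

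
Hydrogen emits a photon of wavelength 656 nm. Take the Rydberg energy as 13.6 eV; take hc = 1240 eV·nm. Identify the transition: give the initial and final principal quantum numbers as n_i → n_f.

The photon energy is ΔE = hc/λ = 1240 / 656 = 1.890 eV.
With Z = 1, ΔE = 13.60 × (1/n_f² − 1/n_i²), so 1/n_f² − 1/n_i² = 0.1390.
Trying n_f = 2 gives 1/n_i² = 0.1110, i.e. n_i ≈ 3; this pair matches.

n_i = 3, n_f = 2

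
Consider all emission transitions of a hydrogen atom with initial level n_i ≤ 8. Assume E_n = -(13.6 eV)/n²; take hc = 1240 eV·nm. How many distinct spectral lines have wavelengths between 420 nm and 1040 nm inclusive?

5

Enumerate all n_i → n_f pairs with 1 ≤ n_f < n_i ≤ 8 and compute λ = 1240 / [13.6·1·(1/n_f² − 1/n_i²)].
Lines falling in [420, 1040] nm: 5→2 (434.2 nm), 4→2 (486.3 nm), 3→2 (656.5 nm), 8→3 (954.9 nm), 7→3 (1005 nm).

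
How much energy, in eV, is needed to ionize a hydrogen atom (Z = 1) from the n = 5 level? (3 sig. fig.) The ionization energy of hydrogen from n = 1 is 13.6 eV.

0.544 eV

E_5 = −13.60/25 = −0.544 eV, so ionization (to E = 0) requires 0.544 eV.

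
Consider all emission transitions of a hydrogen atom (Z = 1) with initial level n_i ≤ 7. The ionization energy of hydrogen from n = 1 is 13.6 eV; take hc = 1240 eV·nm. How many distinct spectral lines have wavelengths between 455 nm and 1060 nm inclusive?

Enumerate all n_i → n_f pairs with 1 ≤ n_f < n_i ≤ 7 and compute λ = 1240 / [13.6·1·(1/n_f² − 1/n_i²)].
Lines falling in [455, 1060] nm: 4→2 (486.3 nm), 3→2 (656.5 nm), 7→3 (1005 nm).

3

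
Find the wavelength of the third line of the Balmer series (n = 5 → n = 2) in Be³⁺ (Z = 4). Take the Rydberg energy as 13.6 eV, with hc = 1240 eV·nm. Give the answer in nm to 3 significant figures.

27.1 nm

The Balmer series terminates on n_f = 2; the third line has n_i = 2+3 = 5.
ΔE = 217.6 × (1/2² − 1/5²) = 45.70 eV.
λ = 1240 / 45.70 = 27.1 nm.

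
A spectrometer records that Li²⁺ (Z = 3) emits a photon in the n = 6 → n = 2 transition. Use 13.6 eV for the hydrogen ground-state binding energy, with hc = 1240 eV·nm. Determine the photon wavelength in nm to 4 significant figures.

45.59 nm

For Z = 3 the level energies scale as Z², so the effective Rydberg energy is 13.6 × 9 = 122.4 eV.
ΔE = 122.4 × (1/2² − 1/6²) = 122.4 × 0.2222 = 27.20 eV.
λ = hc/ΔE = 1240 / 27.20 = 45.59 nm.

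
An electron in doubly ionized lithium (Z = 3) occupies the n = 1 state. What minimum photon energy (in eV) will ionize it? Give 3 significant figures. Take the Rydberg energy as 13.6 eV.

E_n = −13.6 Z²/n² = −122.4/n² eV for Z = 3.
E_1 = −122.4/1 = −122 eV, so ionization (to E = 0) requires 122 eV.

122 eV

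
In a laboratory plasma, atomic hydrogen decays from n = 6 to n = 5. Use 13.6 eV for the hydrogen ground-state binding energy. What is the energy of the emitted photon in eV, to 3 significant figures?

0.166 eV

E_6 = −13.60/36 = −0.3778 eV and E_5 = −13.60/25 = −0.5440 eV.
The photon energy is |E_6 − E_5| = 0.166 eV.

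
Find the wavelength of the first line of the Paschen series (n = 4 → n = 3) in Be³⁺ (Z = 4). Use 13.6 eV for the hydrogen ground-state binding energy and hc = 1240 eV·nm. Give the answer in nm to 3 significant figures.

The Paschen series terminates on n_f = 3; the first line has n_i = 3+1 = 4.
ΔE = 217.6 × (1/3² − 1/4²) = 10.58 eV.
λ = 1240 / 10.58 = 117 nm.

117 nm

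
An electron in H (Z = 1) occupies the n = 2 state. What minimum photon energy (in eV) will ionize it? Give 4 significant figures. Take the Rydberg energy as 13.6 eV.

3.400 eV

E_2 = −13.60/4 = −3.400 eV, so ionization (to E = 0) requires 3.400 eV.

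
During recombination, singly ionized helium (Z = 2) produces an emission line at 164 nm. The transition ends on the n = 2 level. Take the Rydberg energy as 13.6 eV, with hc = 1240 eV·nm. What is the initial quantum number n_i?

The photon energy is ΔE = hc/λ = 1240 / 164 = 7.561 eV.
With Z = 2, ΔE = 54.40 × (1/n_f² − 1/n_i²), so 1/n_f² − 1/n_i² = 0.1390.
With n_f = 2: 1/n_i² = 1/4 − 0.1390 = 0.1110, so n_i ≈ 3.00.

n_i = 3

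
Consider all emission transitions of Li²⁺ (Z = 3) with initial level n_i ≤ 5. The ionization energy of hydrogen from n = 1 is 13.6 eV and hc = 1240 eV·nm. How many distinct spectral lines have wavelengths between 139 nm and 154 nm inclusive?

Enumerate all n_i → n_f pairs with 1 ≤ n_f < n_i ≤ 5 and compute λ = 1240 / [13.6·9·(1/n_f² − 1/n_i²)].
Lines falling in [139, 154] nm: 5→3 (142.5 nm).

1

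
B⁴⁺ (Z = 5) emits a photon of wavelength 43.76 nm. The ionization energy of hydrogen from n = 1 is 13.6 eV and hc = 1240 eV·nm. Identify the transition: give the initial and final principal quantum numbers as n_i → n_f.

n_i = 6, n_f = 3

The photon energy is ΔE = hc/λ = 1240 / 43.76 = 28.34 eV.
With Z = 5, ΔE = 340.0 × (1/n_f² − 1/n_i²), so 1/n_f² − 1/n_i² = 0.08334.
Trying n_f = 3 gives 1/n_i² = 0.02777, i.e. n_i ≈ 6; this pair matches.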